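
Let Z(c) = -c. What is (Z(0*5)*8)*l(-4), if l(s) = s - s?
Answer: 0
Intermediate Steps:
l(s) = 0
(Z(0*5)*8)*l(-4) = (-0*5*8)*0 = (-1*0*8)*0 = (0*8)*0 = 0*0 = 0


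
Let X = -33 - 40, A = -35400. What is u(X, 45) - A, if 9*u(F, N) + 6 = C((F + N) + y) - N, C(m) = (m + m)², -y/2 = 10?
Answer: 109255/3 ≈ 36418.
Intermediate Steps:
y = -20 (y = -2*10 = -20)
X = -73
C(m) = 4*m² (C(m) = (2*m)² = 4*m²)
u(F, N) = -⅔ - N/9 + 4*(-20 + F + N)²/9 (u(F, N) = -⅔ + (4*((F + N) - 20)² - N)/9 = -⅔ + (4*(-20 + F + N)² - N)/9 = -⅔ + (-N + 4*(-20 + F + N)²)/9 = -⅔ + (-N/9 + 4*(-20 + F + N)²/9) = -⅔ - N/9 + 4*(-20 + F + N)²/9)
u(X, 45) - A = (-⅔ - ⅑*45 + 4*(-20 - 73 + 45)²/9) - 1*(-35400) = (-⅔ - 5 + (4/9)*(-48)²) + 35400 = (-⅔ - 5 + (4/9)*2304) + 35400 = (-⅔ - 5 + 1024) + 35400 = 3055/3 + 35400 = 109255/3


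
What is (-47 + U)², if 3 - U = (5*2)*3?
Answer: 5476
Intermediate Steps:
U = -27 (U = 3 - 5*2*3 = 3 - 10*3 = 3 - 1*30 = 3 - 30 = -27)
(-47 + U)² = (-47 - 27)² = (-74)² = 5476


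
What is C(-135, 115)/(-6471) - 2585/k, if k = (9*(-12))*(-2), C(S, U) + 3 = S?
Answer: -1855303/155304 ≈ -11.946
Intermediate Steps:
C(S, U) = -3 + S
k = 216 (k = -108*(-2) = 216)
C(-135, 115)/(-6471) - 2585/k = (-3 - 135)/(-6471) - 2585/216 = -138*(-1/6471) - 2585*1/216 = 46/2157 - 2585/216 = -1855303/155304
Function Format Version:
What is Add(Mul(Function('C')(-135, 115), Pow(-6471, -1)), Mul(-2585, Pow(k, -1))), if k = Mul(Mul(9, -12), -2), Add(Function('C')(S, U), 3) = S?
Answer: Rational(-1855303, 155304) ≈ -11.946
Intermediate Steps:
Function('C')(S, U) = Add(-3, S)
k = 216 (k = Mul(-108, -2) = 216)
Add(Mul(Function('C')(-135, 115), Pow(-6471, -1)), Mul(-2585, Pow(k, -1))) = Add(Mul(Add(-3, -135), Pow(-6471, -1)), Mul(-2585, Pow(216, -1))) = Add(Mul(-138, Rational(-1, 6471)), Mul(-2585, Rational(1, 216))) = Add(Rational(46, 2157), Rational(-2585, 216)) = Rational(-1855303, 155304)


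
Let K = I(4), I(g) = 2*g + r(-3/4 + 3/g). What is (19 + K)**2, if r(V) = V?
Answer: 729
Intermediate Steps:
I(g) = -3/4 + 2*g + 3/g (I(g) = 2*g + (-3/4 + 3/g) = -3/4 + 2*g + 3/g)
K = 8 (K = -3/4 + 2*4 + 3/4 = -3/4 + 8 + 3*(1/4) = -3/4 + 8 + 3/4 = 8)
(19 + K)**2 = (19 + 8)**2 = 27**2 = 729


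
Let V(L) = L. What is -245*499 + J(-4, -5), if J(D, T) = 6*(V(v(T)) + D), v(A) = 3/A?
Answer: -611413/5 ≈ -1.2228e+5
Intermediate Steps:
J(D, T) = 6*D + 18/T (J(D, T) = 6*(3/T + D) = 6*(D + 3/T) = 6*D + 18/T)
-245*499 + J(-4, -5) = -245*499 + (6*(-4) + 18/(-5)) = -122255 + (-24 + 18*(-1/5)) = -122255 + (-24 - 18/5) = -122255 - 138/5 = -611413/5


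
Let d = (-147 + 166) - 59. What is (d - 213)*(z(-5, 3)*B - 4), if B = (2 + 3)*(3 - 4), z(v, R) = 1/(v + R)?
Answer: 759/2 ≈ 379.50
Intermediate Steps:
z(v, R) = 1/(R + v)
B = -5 (B = 5*(-1) = -5)
d = -40 (d = 19 - 59 = -40)
(d - 213)*(z(-5, 3)*B - 4) = (-40 - 213)*(-5/(3 - 5) - 4) = -253*(-5/(-2) - 4) = -253*(-1/2*(-5) - 4) = -253*(5/2 - 4) = -253*(-3/2) = 759/2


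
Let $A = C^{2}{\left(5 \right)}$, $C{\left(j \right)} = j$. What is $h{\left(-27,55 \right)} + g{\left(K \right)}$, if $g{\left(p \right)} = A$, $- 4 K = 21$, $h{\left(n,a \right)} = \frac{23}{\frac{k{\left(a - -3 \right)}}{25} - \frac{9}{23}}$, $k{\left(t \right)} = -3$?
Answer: $- \frac{5875}{294} \approx -19.983$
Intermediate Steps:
$h{\left(n,a \right)} = - \frac{13225}{294}$ ($h{\left(n,a \right)} = \frac{23}{- \frac{3}{25} - \frac{9}{23}} = \frac{23}{- \frac{294}{575}} = 23 \left(- \frac{575}{294}\right) = - \frac{13225}{294}$)
$K = - \frac{21}{4}$ ($K = \left(- \frac{1}{4}\right) 21 = - \frac{21}{4} \approx -5.25$)
$A = 25$ ($A = 5^{2} = 25$)
$g{\left(p \right)} = 25$
$h{\left(-27,55 \right)} + g{\left(K \right)} = - \frac{13225}{294} + 25 = - \frac{5875}{294}$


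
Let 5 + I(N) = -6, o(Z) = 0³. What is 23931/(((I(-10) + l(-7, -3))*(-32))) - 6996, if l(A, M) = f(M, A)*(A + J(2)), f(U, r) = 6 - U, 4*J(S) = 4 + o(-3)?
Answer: -14527749/2080 ≈ -6984.5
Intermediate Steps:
o(Z) = 0
I(N) = -11 (I(N) = -5 - 6 = -11)
J(S) = 1 (J(S) = (4 + 0)/4 = (¼)*4 = 1)
l(A, M) = (1 + A)*(6 - M) (l(A, M) = (6 - M)*(A + 1) = (6 - M)*(1 + A) = (1 + A)*(6 - M))
23931/(((I(-10) + l(-7, -3))*(-32))) - 6996 = 23931/(((-11 - (1 - 7)*(-6 - 3))*(-32))) - 6996 = 23931/(((-11 - 1*(-6)*(-9))*(-32))) - 6996 = 23931/(((-11 - 54)*(-32))) - 6996 = 23931/((-65*(-32))) - 6996 = 23931/2080 - 6996 = -14527749/2080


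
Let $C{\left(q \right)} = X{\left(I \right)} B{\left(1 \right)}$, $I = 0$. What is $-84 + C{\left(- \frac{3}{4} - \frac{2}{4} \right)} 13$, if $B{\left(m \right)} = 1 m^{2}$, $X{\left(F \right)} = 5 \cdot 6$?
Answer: $306$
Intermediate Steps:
$X{\left(F \right)} = 30$
$B{\left(m \right)} = m^{2}$
$C{\left(q \right)} = 30$ ($C{\left(q \right)} = 30 \cdot 1^{2} = 30 \cdot 1 = 30$)
$-84 + C{\left(- \frac{3}{4} - \frac{2}{4} \right)} 13 = -84 + 30 \cdot 13 = -84 + 390 = 306$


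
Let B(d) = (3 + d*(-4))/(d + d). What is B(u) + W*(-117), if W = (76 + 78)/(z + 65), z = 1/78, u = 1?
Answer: -255989/922 ≈ -277.65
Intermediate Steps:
z = 1/78 ≈ 0.012821
B(d) = (3 - 4*d)/(2*d) (B(d) = (3 - 4*d)/((2*d)) = (3 - 4*d)*(1/(2*d)) = (3 - 4*d)/(2*d))
W = 1092/461 (W = (76 + 78)/(1/78 + 65) = 154/(5071/78) = 154*(78/5071) = 1092/461 ≈ 2.3688)
B(u) + W*(-117) = (-2 + (3/2)/1) + (1092/461)*(-117) = (-2 + (3/2)*1) - 127764/461 = (-2 + 3/2) - 127764/461 = -½ - 127764/461 = -255989/922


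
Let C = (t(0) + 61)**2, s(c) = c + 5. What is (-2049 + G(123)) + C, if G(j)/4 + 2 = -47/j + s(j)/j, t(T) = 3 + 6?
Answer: 116671/41 ≈ 2845.6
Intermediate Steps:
t(T) = 9
s(c) = 5 + c
C = 4900 (C = (9 + 61)**2 = 70**2 = 4900)
G(j) = -8 - 188/j + 4*(5 + j)/j (G(j) = -8 + 4*(-47/j + (5 + j)/j) = -8 + (-188/j + 4*(5 + j)/j) = -8 - 188/j + 4*(5 + j)/j)
(-2049 + G(123)) + C = (-2049 + (-4 - 168/123)) + 4900 = (-2049 + (-4 - 168*1/123)) + 4900 = (-2049 + (-4 - 56/41)) + 4900 = (-2049 - 220/41) + 4900 = -84229/41 + 4900 = 116671/41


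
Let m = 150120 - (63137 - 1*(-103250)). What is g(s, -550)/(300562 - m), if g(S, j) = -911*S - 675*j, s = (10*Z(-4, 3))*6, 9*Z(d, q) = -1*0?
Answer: 371250/316829 ≈ 1.1718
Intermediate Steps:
Z(d, q) = 0 (Z(d, q) = (-1*0)/9 = (⅑)*0 = 0)
s = 0 (s = (10*0)*6 = 0*6 = 0)
m = -16267 (m = 150120 - (63137 + 103250) = 150120 - 1*166387 = 150120 - 166387 = -16267)
g(s, -550)/(300562 - m) = (-911*0 - 675*(-550))/(300562 - 1*(-16267)) = (0 + 371250)/(300562 + 16267) = 371250/316829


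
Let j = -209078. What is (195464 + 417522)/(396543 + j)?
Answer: 612986/187465 ≈ 3.2699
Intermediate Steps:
(195464 + 417522)/(396543 + j) = (195464 + 417522)/(396543 - 209078) = 612986/187465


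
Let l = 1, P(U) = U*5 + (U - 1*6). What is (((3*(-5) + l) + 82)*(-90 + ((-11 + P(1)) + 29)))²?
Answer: 23970816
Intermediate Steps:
P(U) = -6 + 6*U (P(U) = 5*U + (U - 6) = 5*U + (-6 + U) = -6 + 6*U)
(((3*(-5) + l) + 82)*(-90 + ((-11 + P(1)) + 29)))² = (((3*(-5) + 1) + 82)*(-90 + ((-11 + (-6 + 6*1)) + 29)))² = (((-15 + 1) + 82)*(-90 + ((-11 + (-6 + 6)) + 29)))² = ((-14 + 82)*(-90 + ((-11 + 0) + 29)))² = (68*(-90 + (-11 + 29)))² = (68*(-90 + 18))² = (68*(-72))² = (-4896)² = 23970816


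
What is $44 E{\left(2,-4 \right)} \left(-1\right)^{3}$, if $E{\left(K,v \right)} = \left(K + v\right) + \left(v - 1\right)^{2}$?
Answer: $-1012$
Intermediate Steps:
$E{\left(K,v \right)} = K + v + \left(-1 + v\right)^{2}$ ($E{\left(K,v \right)} = \left(K + v\right) + \left(-1 + v\right)^{2} = K + v + \left(-1 + v\right)^{2}$)
$44 E{\left(2,-4 \right)} \left(-1\right)^{3} = 44 \left(2 - 4 + \left(-1 - 4\right)^{2}\right) \left(-1\right)^{3} = 44 \left(2 - 4 + \left(-5\right)^{2}\right) \left(-1\right) = 44 \left(2 - 4 + 25\right) \left(-1\right) = 44 \cdot 23 \left(-1\right) = 1012 \left(-1\right) = -1012$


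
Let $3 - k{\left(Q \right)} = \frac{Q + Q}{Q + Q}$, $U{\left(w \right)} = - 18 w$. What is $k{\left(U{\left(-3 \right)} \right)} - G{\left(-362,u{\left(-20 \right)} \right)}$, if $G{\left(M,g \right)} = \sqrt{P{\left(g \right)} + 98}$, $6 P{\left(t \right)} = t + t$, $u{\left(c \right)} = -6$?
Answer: $2 - 4 \sqrt{6} \approx -7.798$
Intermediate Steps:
$P{\left(t \right)} = \frac{t}{3}$ ($P{\left(t \right)} = \frac{t + t}{6} = \frac{2 t}{6} = \frac{t}{3}$)
$G{\left(M,g \right)} = \sqrt{98 + \frac{g}{3}}$ ($G{\left(M,g \right)} = \sqrt{\frac{g}{3} + 98} = \sqrt{98 + \frac{g}{3}}$)
$k{\left(Q \right)} = 2$ ($k{\left(Q \right)} = 3 - \frac{Q + Q}{Q + Q} = 3 - \frac{2 Q}{2 Q} = 3 - 2 Q \frac{1}{2 Q} = 3 - 1 = 2$)
$k{\left(U{\left(-3 \right)} \right)} - G{\left(-362,u{\left(-20 \right)} \right)} = 2 - \frac{\sqrt{882 + 3 \left(-6\right)}}{3} = 2 - \frac{\sqrt{882 - 18}}{3} = 2 - \frac{\sqrt{864}}{3} = 2 - \frac{12 \sqrt{6}}{3} = 2 - 4 \sqrt{6}$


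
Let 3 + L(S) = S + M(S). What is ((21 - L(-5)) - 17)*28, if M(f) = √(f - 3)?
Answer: 336 - 56*I*√2 ≈ 336.0 - 79.196*I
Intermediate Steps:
M(f) = √(-3 + f)
L(S) = -3 + S + √(-3 + S) (L(S) = -3 + (S + √(-3 + S)) = -3 + S + √(-3 + S))
((21 - L(-5)) - 17)*28 = ((21 - (-3 - 5 + √(-3 - 5))) - 17)*28 = ((21 - (-3 - 5 + √(-8))) - 17)*28 = ((21 - (-3 - 5 + 2*I*√2)) - 17)*28 = ((21 - (-8 + 2*I*√2)) - 17)*28 = ((21 + (8 - 2*I*√2)) - 17)*28 = ((29 - 2*I*√2) - 17)*28 = (12 - 2*I*√2)*28 = 336 - 56*I*√2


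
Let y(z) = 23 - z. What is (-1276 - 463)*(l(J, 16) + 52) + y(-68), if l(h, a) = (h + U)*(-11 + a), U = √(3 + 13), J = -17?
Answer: 22698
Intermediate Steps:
U = 4 (U = √16 = 4)
l(h, a) = (-11 + a)*(4 + h) (l(h, a) = (h + 4)*(-11 + a) = (4 + h)*(-11 + a) = (-11 + a)*(4 + h))
(-1276 - 463)*(l(J, 16) + 52) + y(-68) = (-1276 - 463)*((-44 - 11*(-17) + 4*16 + 16*(-17)) + 52) + (23 - 1*(-68)) = -1739*((-44 + 187 + 64 - 272) + 52) + (23 + 68) = -1739*(-65 + 52) + 91 = -1739*(-13) + 91 = 22607 + 91 = 22698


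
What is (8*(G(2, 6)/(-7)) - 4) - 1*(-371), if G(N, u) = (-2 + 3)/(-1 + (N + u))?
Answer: 17975/49 ≈ 366.84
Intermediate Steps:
G(N, u) = 1/(-1 + N + u)
(8*(G(2, 6)/(-7)) - 4) - 1*(-371) = (8*(1/((-1 + 2 + 6)*(-7))) - 4) - 1*(-371) = (8*(-1/7/7) - 4) + 371 = (8*((1/7)*(-1/7)) - 4) + 371 = (8*(-1/49) - 4) + 371 = (-8/49 - 4) + 371 = -204/49 + 371 = 17975/49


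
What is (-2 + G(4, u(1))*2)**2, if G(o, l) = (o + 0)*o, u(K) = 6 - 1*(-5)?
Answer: 900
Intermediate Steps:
u(K) = 11 (u(K) = 6 + 5 = 11)
G(o, l) = o**2 (G(o, l) = o*o = o**2)
(-2 + G(4, u(1))*2)**2 = (-2 + 4**2*2)**2 = (-2 + 16*2)**2 = (-2 + 32)**2 = 30**2 = 900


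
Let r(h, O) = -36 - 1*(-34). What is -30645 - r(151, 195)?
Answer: -30643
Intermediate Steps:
r(h, O) = -2 (r(h, O) = -36 + 34 = -2)
-30645 - r(151, 195) = -30645 - 1*(-2) = -30645 + 2 = -30643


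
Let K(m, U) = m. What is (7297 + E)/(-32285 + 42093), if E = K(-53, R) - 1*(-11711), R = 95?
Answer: 18955/9808 ≈ 1.9326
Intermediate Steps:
E = 11658 (E = -53 - 1*(-11711) = -53 + 11711 = 11658)
(7297 + E)/(-32285 + 42093) = (7297 + 11658)/(-32285 + 42093) = 18955/9808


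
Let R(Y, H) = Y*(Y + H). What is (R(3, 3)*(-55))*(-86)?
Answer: 85140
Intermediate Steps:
R(Y, H) = Y*(H + Y)
(R(3, 3)*(-55))*(-86) = ((3*(3 + 3))*(-55))*(-86) = ((3*6)*(-55))*(-86) = (18*(-55))*(-86) = -990*(-86) = 85140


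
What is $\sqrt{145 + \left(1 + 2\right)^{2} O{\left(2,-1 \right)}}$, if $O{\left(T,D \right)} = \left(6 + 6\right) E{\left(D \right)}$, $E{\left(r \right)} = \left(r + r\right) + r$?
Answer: $i \sqrt{179} \approx 13.379 i$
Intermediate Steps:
$E{\left(r \right)} = 3 r$ ($E{\left(r \right)} = 2 r + r = 3 r$)
$O{\left(T,D \right)} = 36 D$ ($O{\left(T,D \right)} = \left(6 + 6\right) 3 D = 12 \cdot 3 D = 36 D$)
$\sqrt{145 + \left(1 + 2\right)^{2} O{\left(2,-1 \right)}} = \sqrt{145 + \left(1 + 2\right)^{2} \cdot 36 \left(-1\right)} = \sqrt{145 + 3^{2} \left(-36\right)} = \sqrt{145 + 9 \left(-36\right)} = \sqrt{145 - 324} = \sqrt{-179} = i \sqrt{179}$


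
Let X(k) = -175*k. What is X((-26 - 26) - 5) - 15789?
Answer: -5814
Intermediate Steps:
X((-26 - 26) - 5) - 15789 = -175*((-26 - 26) - 5) - 15789 = -175*(-52 - 5) - 15789 = -175*(-57) - 15789 = 9975 - 15789 = -5814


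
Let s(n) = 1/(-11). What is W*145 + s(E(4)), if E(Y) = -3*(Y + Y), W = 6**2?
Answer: 57419/11 ≈ 5219.9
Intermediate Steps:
W = 36
E(Y) = -6*Y
s(n) = -1/11
W*145 + s(E(4)) = 36*145 - 1/11 = 5220 - 1/11 = 57419/11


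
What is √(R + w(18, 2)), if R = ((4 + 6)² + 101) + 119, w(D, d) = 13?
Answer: 3*√37 ≈ 18.248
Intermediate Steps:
R = 320 (R = (10² + 101) + 119 = (100 + 101) + 119 = 201 + 119 = 320)
√(R + w(18, 2)) = √(320 + 13) = √333 = 3*√37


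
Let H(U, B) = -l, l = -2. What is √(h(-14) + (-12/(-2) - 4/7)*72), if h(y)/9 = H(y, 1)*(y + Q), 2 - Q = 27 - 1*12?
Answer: 3*I*√518/7 ≈ 9.7541*I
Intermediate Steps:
H(U, B) = 2 (H(U, B) = -1*(-2) = 2)
Q = -13 (Q = 2 - (27 - 1*12) = 2 - (27 - 12) = 2 - 1*15 = 2 - 15 = -13)
h(y) = -234 + 18*y (h(y) = 9*(2*(y - 13)) = 9*(2*(-13 + y)) = 9*(-26 + 2*y) = -234 + 18*y)
√(h(-14) + (-12/(-2) - 4/7)*72) = √((-234 + 18*(-14)) + (-12/(-2) - 4/7)*72) = √((-234 - 252) + (-12*(-½) - 4*⅐)*72) = √(-486 + (6 - 4/7)*72) = √(-486 + (38/7)*72) = √(-486 + 2736/7) = √(-666/7) = 3*I*√518/7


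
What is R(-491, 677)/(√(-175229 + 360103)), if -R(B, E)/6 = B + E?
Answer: -558*√184874/92437 ≈ -2.5955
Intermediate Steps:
R(B, E) = -6*B - 6*E (R(B, E) = -6*(B + E) = -6*B - 6*E)
R(-491, 677)/(√(-175229 + 360103)) = (-6*(-491) - 6*677)/(√(-175229 + 360103)) = (2946 - 4062)/(√184874) = -558*√184874/92437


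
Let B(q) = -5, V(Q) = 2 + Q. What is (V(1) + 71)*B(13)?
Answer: -370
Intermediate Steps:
(V(1) + 71)*B(13) = ((2 + 1) + 71)*(-5) = (3 + 71)*(-5) = 74*(-5) = -370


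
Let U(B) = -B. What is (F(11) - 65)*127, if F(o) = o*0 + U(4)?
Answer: -8763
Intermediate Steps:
F(o) = -4 (F(o) = o*0 - 1*4 = 0 - 4 = -4)
(F(11) - 65)*127 = (-4 - 65)*127 = -69*127 = -8763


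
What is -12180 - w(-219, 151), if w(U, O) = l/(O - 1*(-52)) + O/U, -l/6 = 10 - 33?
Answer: -541485829/44457 ≈ -12180.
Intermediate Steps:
l = 138 (l = -6*(10 - 33) = -6*(-23) = 138)
w(U, O) = 138/(52 + O) + O/U (w(U, O) = 138/(O - 1*(-52)) + O/U = 138/(O + 52) + O/U = 138/(52 + O) + O/U)
-12180 - w(-219, 151) = -12180 - (151² + 52*151 + 138*(-219))/((-219)*(52 + 151)) = -12180 - (-1)*(22801 + 7852 - 30222)/(219*203) = -12180 - (-1)*431/(219*203) = -12180 - 1*(-431/44457) = -12180 + 431/44457 = -541485829/44457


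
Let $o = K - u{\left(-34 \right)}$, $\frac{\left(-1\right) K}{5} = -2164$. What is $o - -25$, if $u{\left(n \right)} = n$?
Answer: $10879$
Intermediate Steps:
$K = 10820$ ($K = \left(-5\right) \left(-2164\right) = 10820$)
$o = 10854$ ($o = 10820 - -34 = 10820 + 34 = 10854$)
$o - -25 = 10854 - -25 = 10854 + 25 = 10879$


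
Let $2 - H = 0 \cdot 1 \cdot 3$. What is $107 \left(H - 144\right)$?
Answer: $-15194$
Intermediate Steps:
$H = 2$ ($H = 2 - 0 \cdot 1 \cdot 3 = 2 - 0 \cdot 3 = 2 - 0 = 2 + 0 = 2$)
$107 \left(H - 144\right) = 107 \left(2 - 144\right) = 107 \left(-142\right) = -15194$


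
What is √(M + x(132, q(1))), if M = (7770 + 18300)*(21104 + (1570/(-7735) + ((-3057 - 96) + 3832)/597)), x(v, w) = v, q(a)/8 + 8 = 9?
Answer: √52144909943570702258/307853 ≈ 23456.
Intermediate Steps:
q(a) = 8 (q(a) = -64 + 8*9 = -64 + 72 = 8)
M = 169382456670790/307853 (M = 26070*(21104 + (1570*(-1/7735) + (-3153 + 3832)*(1/597))) = 26070*(21104 + (-314/1547 + 679*(1/597))) = 26070*(21104 + (-314/1547 + 679/597)) = 26070*(21104 + 862955/923559) = 26070*(19491652091/923559) = 169382456670790/307853 ≈ 5.5021e+8)
√(M + x(132, q(1))) = √(169382456670790/307853 + 132) = √(169382497307386/307853) = √52144909943570702258/307853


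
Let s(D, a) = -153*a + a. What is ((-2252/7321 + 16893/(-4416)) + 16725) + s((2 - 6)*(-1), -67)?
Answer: 289940621913/10776512 ≈ 26905.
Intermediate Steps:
s(D, a) = -152*a
((-2252/7321 + 16893/(-4416)) + 16725) + s((2 - 6)*(-1), -67) = ((-2252/7321 + 16893/(-4416)) + 16725) - 152*(-67) = ((-2252*1/7321 + 16893*(-1/4416)) + 16725) + 10184 = ((-2252/7321 - 5631/1472) + 16725) + 10184 = (-44539495/10776512 + 16725) + 10184 = 180192623705/10776512 + 10184 = 289940621913/10776512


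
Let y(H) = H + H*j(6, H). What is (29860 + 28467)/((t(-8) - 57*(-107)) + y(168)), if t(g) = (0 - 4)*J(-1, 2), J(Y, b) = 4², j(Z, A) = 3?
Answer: 58327/6707 ≈ 8.6964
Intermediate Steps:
J(Y, b) = 16
t(g) = -64 (t(g) = (0 - 4)*16 = -4*16 = -64)
y(H) = 4*H (y(H) = H + H*3 = H + 3*H = 4*H)
(29860 + 28467)/((t(-8) - 57*(-107)) + y(168)) = (29860 + 28467)/((-64 - 57*(-107)) + 4*168) = 58327/((-64 + 6099) + 672) = 58327/(6035 + 672) = 58327/6707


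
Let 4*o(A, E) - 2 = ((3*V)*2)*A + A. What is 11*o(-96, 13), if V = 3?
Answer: -10021/2 ≈ -5010.5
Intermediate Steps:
o(A, E) = ½ + 19*A/4 (o(A, E) = ½ + (((3*3)*2)*A + A)/4 = ½ + ((9*2)*A + A)/4 = ½ + (18*A + A)/4 = ½ + (19*A)/4 = ½ + 19*A/4)
11*o(-96, 13) = 11*(½ + (19/4)*(-96)) = 11*(½ - 456) = 11*(-911/2) = -10021/2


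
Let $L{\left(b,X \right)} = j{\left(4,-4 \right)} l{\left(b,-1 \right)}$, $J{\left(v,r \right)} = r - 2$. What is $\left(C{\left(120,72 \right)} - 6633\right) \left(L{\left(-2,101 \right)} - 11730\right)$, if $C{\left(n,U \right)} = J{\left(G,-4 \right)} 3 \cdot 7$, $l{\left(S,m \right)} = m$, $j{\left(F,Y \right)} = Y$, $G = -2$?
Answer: $79256034$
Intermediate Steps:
$J{\left(v,r \right)} = -2 + r$ ($J{\left(v,r \right)} = r - 2 = -2 + r$)
$L{\left(b,X \right)} = 4$ ($L{\left(b,X \right)} = \left(-4\right) \left(-1\right) = 4$)
$C{\left(n,U \right)} = -126$ ($C{\left(n,U \right)} = \left(-2 - 4\right) 3 \cdot 7 = \left(-6\right) 3 \cdot 7 = \left(-18\right) 7 = -126$)
$\left(C{\left(120,72 \right)} - 6633\right) \left(L{\left(-2,101 \right)} - 11730\right) = \left(-126 - 6633\right) \left(4 - 11730\right) = \left(-6759\right) \left(-11726\right) = 79256034$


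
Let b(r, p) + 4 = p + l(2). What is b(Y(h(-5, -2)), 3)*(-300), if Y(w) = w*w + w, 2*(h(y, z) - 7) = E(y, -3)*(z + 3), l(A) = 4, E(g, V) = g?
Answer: -900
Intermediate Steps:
h(y, z) = 7 + y*(3 + z)/2 (h(y, z) = 7 + (y*(z + 3))/2 = 7 + (y*(3 + z))/2 = 7 + y*(3 + z)/2)
Y(w) = w + w**2 (Y(w) = w**2 + w = w + w**2)
b(r, p) = p (b(r, p) = -4 + (p + 4) = -4 + (4 + p) = p)
b(Y(h(-5, -2)), 3)*(-300) = 3*(-300) = -900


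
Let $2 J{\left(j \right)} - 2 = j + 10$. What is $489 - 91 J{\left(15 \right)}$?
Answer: $- \frac{1479}{2} \approx -739.5$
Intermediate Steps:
$J{\left(j \right)} = 6 + \frac{j}{2}$ ($J{\left(j \right)} = 1 + \frac{j + 10}{2} = 1 + \frac{10 + j}{2} = 1 + \left(5 + \frac{j}{2}\right) = 6 + \frac{j}{2}$)
$489 - 91 J{\left(15 \right)} = 489 - 91 \left(6 + \frac{1}{2} \cdot 15\right) = 489 - 91 \left(6 + \frac{15}{2}\right) = 489 - \frac{2457}{2} = - \frac{1479}{2}$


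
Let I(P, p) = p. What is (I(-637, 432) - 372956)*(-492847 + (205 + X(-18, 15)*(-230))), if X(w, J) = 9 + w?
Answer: 182749843728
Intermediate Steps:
(I(-637, 432) - 372956)*(-492847 + (205 + X(-18, 15)*(-230))) = (432 - 372956)*(-492847 + (205 + (9 - 18)*(-230))) = -372524*(-492847 + (205 - 9*(-230))) = -372524*(-492847 + (205 + 2070)) = -372524*(-492847 + 2275) = -372524*(-490572) = 182749843728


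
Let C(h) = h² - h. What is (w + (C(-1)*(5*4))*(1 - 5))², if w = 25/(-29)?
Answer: 21762225/841 ≈ 25877.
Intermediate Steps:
w = -25/29 (w = 25*(-1/29) = -25/29 ≈ -0.86207)
(w + (C(-1)*(5*4))*(1 - 5))² = (-25/29 + ((-(-1 - 1))*(5*4))*(1 - 5))² = (-25/29 + (-1*(-2)*20)*(-4))² = (-25/29 + (2*20)*(-4))² = (-25/29 + 40*(-4))² = (-25/29 - 160)² = (-4665/29)² = 21762225/841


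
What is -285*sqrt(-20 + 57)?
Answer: -285*sqrt(37) ≈ -1733.6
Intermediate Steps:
-285*sqrt(-20 + 57) = -285*sqrt(37)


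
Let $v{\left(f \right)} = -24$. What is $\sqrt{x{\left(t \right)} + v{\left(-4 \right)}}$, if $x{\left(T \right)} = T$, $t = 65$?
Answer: $\sqrt{41} \approx 6.4031$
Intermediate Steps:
$\sqrt{x{\left(t \right)} + v{\left(-4 \right)}} = \sqrt{65 - 24} = \sqrt{41}$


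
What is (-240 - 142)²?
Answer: 145924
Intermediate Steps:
(-240 - 142)² = (-382)² = 145924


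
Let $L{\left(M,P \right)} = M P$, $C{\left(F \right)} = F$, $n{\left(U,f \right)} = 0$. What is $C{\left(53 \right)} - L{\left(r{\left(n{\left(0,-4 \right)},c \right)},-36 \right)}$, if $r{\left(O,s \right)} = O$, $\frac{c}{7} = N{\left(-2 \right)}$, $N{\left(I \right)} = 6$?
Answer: $53$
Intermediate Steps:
$c = 42$ ($c = 7 \cdot 6 = 42$)
$C{\left(53 \right)} - L{\left(r{\left(n{\left(0,-4 \right)},c \right)},-36 \right)} = 53 - 0 \left(-36\right) = 53 - 0 = 53 + 0 = 53$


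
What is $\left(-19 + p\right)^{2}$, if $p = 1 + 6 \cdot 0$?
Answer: $324$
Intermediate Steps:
$p = 1$ ($p = 1 + 0 = 1$)
$\left(-19 + p\right)^{2} = \left(-19 + 1\right)^{2} = \left(-18\right)^{2} = 324$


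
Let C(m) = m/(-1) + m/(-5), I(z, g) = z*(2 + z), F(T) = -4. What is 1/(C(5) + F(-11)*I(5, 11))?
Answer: -1/146 ≈ -0.0068493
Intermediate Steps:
C(m) = -6*m/5 (C(m) = m*(-1) + m*(-⅕) = -m - m/5 = -6*m/5)
1/(C(5) + F(-11)*I(5, 11)) = 1/(-6/5*5 - 20*(2 + 5)) = 1/(-6 - 20*7) = 1/(-6 - 4*35) = 1/(-6 - 140) = 1/(-146) = -1/146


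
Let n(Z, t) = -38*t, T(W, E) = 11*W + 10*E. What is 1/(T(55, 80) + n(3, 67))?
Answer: -1/1141 ≈ -0.00087642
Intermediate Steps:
T(W, E) = 10*E + 11*W
1/(T(55, 80) + n(3, 67)) = 1/((10*80 + 11*55) - 38*67) = 1/((800 + 605) - 2546) = 1/(1405 - 2546) = 1/(-1141) = -1/1141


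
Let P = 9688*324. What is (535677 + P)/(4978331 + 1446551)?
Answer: 3674589/6424882 ≈ 0.57193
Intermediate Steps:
P = 3138912
(535677 + P)/(4978331 + 1446551) = (535677 + 3138912)/(4978331 + 1446551) = 3674589/6424882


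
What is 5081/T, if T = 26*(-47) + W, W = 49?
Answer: -5081/1173 ≈ -4.3316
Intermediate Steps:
T = -1173 (T = 26*(-47) + 49 = -1222 + 49 = -1173)
5081/T = 5081/(-1173) = 5081*(-1/1173) = -5081/1173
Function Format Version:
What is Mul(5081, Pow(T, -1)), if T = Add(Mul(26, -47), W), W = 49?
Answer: Rational(-5081, 1173) ≈ -4.3316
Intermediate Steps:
T = -1173 (T = Add(Mul(26, -47), 49) = Add(-1222, 49) = -1173)
Mul(5081, Pow(T, -1)) = Mul(5081, Pow(-1173, -1)) = Mul(5081, Rational(-1, 1173)) = Rational(-5081, 1173)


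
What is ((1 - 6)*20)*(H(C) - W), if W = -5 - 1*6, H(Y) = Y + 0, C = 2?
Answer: -1300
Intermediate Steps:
H(Y) = Y
W = -11 (W = -5 - 6 = -11)
((1 - 6)*20)*(H(C) - W) = ((1 - 6)*20)*(2 - 1*(-11)) = (-5*20)*(2 + 11) = -100*13 = -1300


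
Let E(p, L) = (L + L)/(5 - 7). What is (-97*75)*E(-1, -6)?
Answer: -43650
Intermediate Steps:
E(p, L) = -L (E(p, L) = (2*L)/(-2) = (2*L)*(-½) = -L)
(-97*75)*E(-1, -6) = (-97*75)*(-1*(-6)) = -7275*6 = -43650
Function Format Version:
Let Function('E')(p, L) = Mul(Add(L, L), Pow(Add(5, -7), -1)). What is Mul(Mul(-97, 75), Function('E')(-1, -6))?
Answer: -43650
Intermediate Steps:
Function('E')(p, L) = Mul(-1, L) (Function('E')(p, L) = Mul(Mul(2, L), Pow(-2, -1)) = Mul(Mul(2, L), Rational(-1, 2)) = Mul(-1, L))
Mul(Mul(-97, 75), Function('E')(-1, -6)) = Mul(Mul(-97, 75), Mul(-1, -6)) = Mul(-7275, 6) = -43650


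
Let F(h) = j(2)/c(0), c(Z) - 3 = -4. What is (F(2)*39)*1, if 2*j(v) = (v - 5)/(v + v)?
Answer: 117/8 ≈ 14.625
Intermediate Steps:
j(v) = (-5 + v)/(4*v) (j(v) = ((v - 5)/(v + v))/2 = ((-5 + v)/((2*v)))/2 = ((-5 + v)*(1/(2*v)))/2 = ((-5 + v)/(2*v))/2 = (-5 + v)/(4*v))
c(Z) = -1 (c(Z) = 3 - 4 = -1)
F(h) = 3/8 (F(h) = ((¼)*(-5 + 2)/2)/(-1) = ((¼)*(½)*(-3))*(-1) = -3/8*(-1) = 3/8)
(F(2)*39)*1 = ((3/8)*39)*1 = (117/8)*1 = 117/8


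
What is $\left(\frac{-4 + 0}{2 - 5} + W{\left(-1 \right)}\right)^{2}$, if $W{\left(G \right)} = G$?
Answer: $\frac{1}{9} \approx 0.11111$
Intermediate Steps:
$\left(\frac{-4 + 0}{2 - 5} + W{\left(-1 \right)}\right)^{2} = \left(\frac{-4 + 0}{2 - 5} - 1\right)^{2} = \left(- \frac{4}{-3} - 1\right)^{2} = \left(\left(-4\right) \left(- \frac{1}{3}\right) - 1\right)^{2} = \left(\frac{4}{3} - 1\right)^{2} = \left(\frac{1}{3}\right)^{2} = \frac{1}{9}$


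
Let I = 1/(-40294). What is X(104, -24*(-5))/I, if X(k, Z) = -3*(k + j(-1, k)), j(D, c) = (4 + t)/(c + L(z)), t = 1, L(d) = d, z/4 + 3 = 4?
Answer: 226391839/18 ≈ 1.2577e+7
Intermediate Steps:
z = 4 (z = -12 + 4*4 = -12 + 16 = 4)
j(D, c) = 5/(4 + c) (j(D, c) = (4 + 1)/(c + 4) = 5/(4 + c))
X(k, Z) = -15/(4 + k) - 3*k (X(k, Z) = -3*(k + 5/(4 + k)) = -15/(4 + k) - 3*k)
I = -1/40294 ≈ -2.4818e-5
X(104, -24*(-5))/I = (3*(-5 - 1*104*(4 + 104))/(4 + 104))/(-1/40294) = (3*(-5 - 1*104*108)/108)*(-40294) = (3*(1/108)*(-5 - 11232))*(-40294) = (3*(1/108)*(-11237))*(-40294) = -11237/36*(-40294) = 226391839/18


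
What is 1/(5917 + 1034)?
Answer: 1/6951 ≈ 0.00014386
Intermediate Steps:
1/(5917 + 1034) = 1/6951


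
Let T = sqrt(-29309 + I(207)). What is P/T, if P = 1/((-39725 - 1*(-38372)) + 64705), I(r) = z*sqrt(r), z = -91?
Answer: -I*sqrt(7)/(443464*sqrt(4187 + 39*sqrt(23))) ≈ -9.0209e-8*I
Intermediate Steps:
I(r) = -91*sqrt(r)
P = 1/63352 (P = 1/((-39725 + 38372) + 64705) = 1/(-1353 + 64705) = 1/63352 ≈ 1.5785e-5)
T = sqrt(-29309 - 273*sqrt(23)) ≈ 174.98*I
P/T = 1/(63352*(sqrt(-29309 - 273*sqrt(23)))) = 1/(63352*sqrt(-29309 - 273*sqrt(23)))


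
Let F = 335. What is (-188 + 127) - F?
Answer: -396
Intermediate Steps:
(-188 + 127) - F = (-188 + 127) - 1*335 = -61 - 335 = -396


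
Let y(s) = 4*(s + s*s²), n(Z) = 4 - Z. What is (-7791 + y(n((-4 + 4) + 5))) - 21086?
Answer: -28885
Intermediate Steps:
y(s) = 4*s + 4*s³ (y(s) = 4*(s + s³) = 4*s + 4*s³)
(-7791 + y(n((-4 + 4) + 5))) - 21086 = (-7791 + 4*(4 - ((-4 + 4) + 5))*(1 + (4 - ((-4 + 4) + 5))²)) - 21086 = (-7791 + 4*(4 - (0 + 5))*(1 + (4 - (0 + 5))²)) - 21086 = (-7791 + 4*(4 - 1*5)*(1 + (4 - 1*5)²)) - 21086 = (-7791 + 4*(4 - 5)*(1 + (4 - 5)²)) - 21086 = (-7791 + 4*(-1)*(1 + (-1)²)) - 21086 = (-7791 + 4*(-1)*(1 + 1)) - 21086 = (-7791 + 4*(-1)*2) - 21086 = (-7791 - 8) - 21086 = -7799 - 21086 = -28885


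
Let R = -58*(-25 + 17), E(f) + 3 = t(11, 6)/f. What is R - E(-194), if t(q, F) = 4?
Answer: 45301/97 ≈ 467.02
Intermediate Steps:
E(f) = -3 + 4/f
R = 464 (R = -58*(-8) = -1*(-464) = 464)
R - E(-194) = 464 - (-3 + 4/(-194)) = 464 - (-3 + 4*(-1/194)) = 464 - (-3 - 2/97) = 464 - 1*(-293/97) = 464 + 293/97 = 45301/97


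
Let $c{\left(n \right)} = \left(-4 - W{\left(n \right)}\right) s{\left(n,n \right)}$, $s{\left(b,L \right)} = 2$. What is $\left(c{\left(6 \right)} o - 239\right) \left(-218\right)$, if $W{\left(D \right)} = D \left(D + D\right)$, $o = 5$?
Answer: $217782$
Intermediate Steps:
$W{\left(D \right)} = 2 D^{2}$ ($W{\left(D \right)} = D 2 D = 2 D^{2}$)
$c{\left(n \right)} = -8 - 4 n^{2}$ ($c{\left(n \right)} = \left(-4 - 2 n^{2}\right) 2 = -8 - 4 n^{2}$)
$\left(c{\left(6 \right)} o - 239\right) \left(-218\right) = \left(\left(-8 - 4 \cdot 6^{2}\right) 5 - 239\right) \left(-218\right) = \left(\left(-8 - 144\right) 5 - 239\right) \left(-218\right) = \left(\left(-152\right) 5 - 239\right) \left(-218\right) = \left(-760 - 239\right) \left(-218\right) = \left(-999\right) \left(-218\right) = 217782$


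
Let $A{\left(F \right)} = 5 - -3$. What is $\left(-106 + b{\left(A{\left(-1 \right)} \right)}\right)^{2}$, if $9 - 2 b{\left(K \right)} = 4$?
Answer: $\frac{42849}{4} \approx 10712.0$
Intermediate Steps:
$A{\left(F \right)} = 8$ ($A{\left(F \right)} = 5 + 3 = 8$)
$b{\left(K \right)} = \frac{5}{2}$ ($b{\left(K \right)} = \frac{9}{2} - 2 = \frac{5}{2}$)
$\left(-106 + b{\left(A{\left(-1 \right)} \right)}\right)^{2} = \left(-106 + \frac{5}{2}\right)^{2} = \left(- \frac{207}{2}\right)^{2} = \frac{42849}{4}$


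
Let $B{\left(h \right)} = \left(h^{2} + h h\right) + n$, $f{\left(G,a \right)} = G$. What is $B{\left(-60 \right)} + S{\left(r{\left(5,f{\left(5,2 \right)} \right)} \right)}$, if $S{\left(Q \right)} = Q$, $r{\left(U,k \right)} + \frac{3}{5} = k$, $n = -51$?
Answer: $\frac{35767}{5} \approx 7153.4$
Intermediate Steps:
$r{\left(U,k \right)} = - \frac{3}{5} + k$
$B{\left(h \right)} = -51 + 2 h^{2}$ ($B{\left(h \right)} = \left(h^{2} + h h\right) - 51 = \left(h^{2} + h^{2}\right) - 51 = 2 h^{2} - 51 = -51 + 2 h^{2}$)
$B{\left(-60 \right)} + S{\left(r{\left(5,f{\left(5,2 \right)} \right)} \right)} = \left(-51 + 2 \left(-60\right)^{2}\right) + \left(- \frac{3}{5} + 5\right) = \left(-51 + 2 \cdot 3600\right) + \frac{22}{5} = \left(-51 + 7200\right) + \frac{22}{5} = 7149 + \frac{22}{5} = \frac{35767}{5}$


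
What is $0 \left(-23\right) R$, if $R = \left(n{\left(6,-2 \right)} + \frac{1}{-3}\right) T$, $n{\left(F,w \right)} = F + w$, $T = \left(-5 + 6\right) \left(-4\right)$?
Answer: $0$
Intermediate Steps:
$T = -4$ ($T = 1 \left(-4\right) = -4$)
$R = - \frac{44}{3}$ ($R = \left(\left(6 - 2\right) + \frac{1}{-3}\right) \left(-4\right) = \left(4 - \frac{1}{3}\right) \left(-4\right) = \frac{11}{3} \left(-4\right) = - \frac{44}{3} \approx -14.667$)
$0 \left(-23\right) R = 0 \left(-23\right) \left(- \frac{44}{3}\right) = 0 \left(- \frac{44}{3}\right) = 0$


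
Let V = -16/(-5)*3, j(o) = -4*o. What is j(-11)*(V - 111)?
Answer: -22308/5 ≈ -4461.6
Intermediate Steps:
V = 48/5 (V = -16*(-1)/5*3 = -4*(-⅘)*3 = (16/5)*3 = 48/5 ≈ 9.6000)
j(-11)*(V - 111) = (-4*(-11))*(48/5 - 111) = 44*(-507/5) = -22308/5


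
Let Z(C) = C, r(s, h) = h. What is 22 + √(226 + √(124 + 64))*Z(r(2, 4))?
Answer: 22 + 4*√(226 + 2*√47) ≈ 83.930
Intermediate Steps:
22 + √(226 + √(124 + 64))*Z(r(2, 4)) = 22 + √(226 + √(124 + 64))*4 = 22 + √(226 + √188)*4 = 22 + √(226 + 2*√47)*4 = 22 + 4*√(226 + 2*√47)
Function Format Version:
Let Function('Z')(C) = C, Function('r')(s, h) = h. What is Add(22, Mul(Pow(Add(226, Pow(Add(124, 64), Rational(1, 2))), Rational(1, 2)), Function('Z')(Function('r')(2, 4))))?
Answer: Add(22, Mul(4, Pow(Add(226, Mul(2, Pow(47, Rational(1, 2)))), Rational(1, 2)))) ≈ 83.930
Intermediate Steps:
Add(22, Mul(Pow(Add(226, Pow(Add(124, 64), Rational(1, 2))), Rational(1, 2)), Function('Z')(Function('r')(2, 4)))) = Add(22, Mul(Pow(Add(226, Pow(Add(124, 64), Rational(1, 2))), Rational(1, 2)), 4)) = Add(22, Mul(Pow(Add(226, Pow(188, Rational(1, 2))), Rational(1, 2)), 4)) = Add(22, Mul(Pow(Add(226, Mul(2, Pow(47, Rational(1, 2)))), Rational(1, 2)), 4)) = Add(22, Mul(4, Pow(Add(226, Mul(2, Pow(47, Rational(1, 2)))), Rational(1, 2))))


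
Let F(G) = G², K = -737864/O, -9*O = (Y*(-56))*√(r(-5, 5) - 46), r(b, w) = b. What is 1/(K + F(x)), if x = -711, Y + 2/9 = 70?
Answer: 2050305003152/1036472465185411995 - 405456268*I*√51/3109417395556235985 ≈ 1.9782e-6 - 9.3122e-10*I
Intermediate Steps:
Y = 628/9 (Y = -2/9 + 70 = 628/9 ≈ 69.778)
O = 35168*I*√51/81 (O = -(628/9)*(-56)*√(-5 - 46)/9 = -(-35168)*√(-51)/81 = -(-35168)*I*√51/81 = 35168*I*√51/81 ≈ 3100.6*I)
K = 2490291*I*√51/74732 (K = -737864*(-27*I*√51/597856) = -(-2490291)*I*√51/74732 = 2490291*I*√51/74732 ≈ 237.97*I)
1/(K + F(x)) = 1/(2490291*I*√51/74732 + (-711)²) = 1/(2490291*I*√51/74732 + 505521) = 1/(505521 + 2490291*I*√51/74732)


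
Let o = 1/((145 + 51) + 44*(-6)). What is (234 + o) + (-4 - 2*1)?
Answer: 15503/68 ≈ 227.99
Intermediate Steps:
o = -1/68 (o = 1/(196 - 264) = 1/(-68) = -1/68 ≈ -0.014706)
(234 + o) + (-4 - 2*1) = (234 - 1/68) + (-4 - 2*1) = 15911/68 + (-4 - 2) = 15911/68 - 6 = 15503/68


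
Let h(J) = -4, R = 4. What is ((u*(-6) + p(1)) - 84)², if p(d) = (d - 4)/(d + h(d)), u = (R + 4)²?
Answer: 218089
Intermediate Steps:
u = 64 (u = (4 + 4)² = 8² = 64)
p(d) = 1 (p(d) = (d - 4)/(d - 4) = (-4 + d)/(-4 + d) = 1)
((u*(-6) + p(1)) - 84)² = ((64*(-6) + 1) - 84)² = ((-384 + 1) - 84)² = (-383 - 84)² = (-467)² = 218089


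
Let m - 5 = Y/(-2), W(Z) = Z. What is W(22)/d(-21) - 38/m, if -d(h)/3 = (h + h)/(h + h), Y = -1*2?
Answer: -41/3 ≈ -13.667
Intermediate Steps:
Y = -2
d(h) = -3 (d(h) = -3*(h + h)/(h + h) = -3*2*h/(2*h) = -3*2*h*1/(2*h) = -3*1 = -3)
m = 6 (m = 5 - 2/(-2) = 5 - ½*(-2) = 5 + 1 = 6)
W(22)/d(-21) - 38/m = 22/(-3) - 38/6 = 22*(-⅓) - 38*⅙ = -22/3 - 19/3 = -41/3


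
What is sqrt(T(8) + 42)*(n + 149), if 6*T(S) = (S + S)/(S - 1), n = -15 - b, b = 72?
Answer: 62*sqrt(18690)/21 ≈ 403.62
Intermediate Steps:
n = -87 (n = -15 - 1*72 = -15 - 72 = -87)
T(S) = S/(3*(-1 + S)) (T(S) = ((S + S)/(S - 1))/6 = ((2*S)/(-1 + S))/6 = (2*S/(-1 + S))/6 = S/(3*(-1 + S)))
sqrt(T(8) + 42)*(n + 149) = sqrt((1/3)*8/(-1 + 8) + 42)*(-87 + 149) = sqrt((1/3)*8/7 + 42)*62 = sqrt((1/3)*8*(1/7) + 42)*62 = sqrt(8/21 + 42)*62 = sqrt(890/21)*62 = (sqrt(18690)/21)*62 = 62*sqrt(18690)/21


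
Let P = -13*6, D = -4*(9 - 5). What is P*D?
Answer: 1248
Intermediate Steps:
D = -16 (D = -4*4 = -16)
P = -78
P*D = -78*(-16) = 1248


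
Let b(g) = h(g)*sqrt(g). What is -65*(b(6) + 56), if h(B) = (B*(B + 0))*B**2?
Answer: -3640 - 84240*sqrt(6) ≈ -2.0999e+5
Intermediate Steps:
h(B) = B**4 (h(B) = (B*B)*B**2 = B**2*B**2 = B**4)
b(g) = g**(9/2) (b(g) = g**4*sqrt(g) = g**(9/2))
-65*(b(6) + 56) = -65*(6**(9/2) + 56) = -65*(1296*sqrt(6) + 56) = -65*(56 + 1296*sqrt(6)) = -3640 - 84240*sqrt(6)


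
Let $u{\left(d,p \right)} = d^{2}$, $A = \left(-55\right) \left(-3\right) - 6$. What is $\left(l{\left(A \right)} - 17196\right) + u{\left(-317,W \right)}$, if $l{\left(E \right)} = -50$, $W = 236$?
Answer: $83243$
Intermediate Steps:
$A = 159$ ($A = 165 - 6 = 159$)
$\left(l{\left(A \right)} - 17196\right) + u{\left(-317,W \right)} = \left(-50 - 17196\right) + \left(-317\right)^{2} = -17246 + 100489 = 83243$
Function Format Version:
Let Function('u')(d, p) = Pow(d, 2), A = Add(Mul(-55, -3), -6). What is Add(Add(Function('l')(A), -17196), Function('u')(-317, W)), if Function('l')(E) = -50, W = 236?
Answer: 83243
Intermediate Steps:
A = 159 (A = Add(165, -6) = 159)
Add(Add(Function('l')(A), -17196), Function('u')(-317, W)) = Add(Add(-50, -17196), Pow(-317, 2)) = Add(-17246, 100489) = 83243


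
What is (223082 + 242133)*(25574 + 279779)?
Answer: 142054795895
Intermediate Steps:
(223082 + 242133)*(25574 + 279779) = 465215*305353 = 142054795895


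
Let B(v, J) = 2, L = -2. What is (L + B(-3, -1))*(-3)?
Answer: 0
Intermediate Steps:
(L + B(-3, -1))*(-3) = (-2 + 2)*(-3) = 0*(-3) = 0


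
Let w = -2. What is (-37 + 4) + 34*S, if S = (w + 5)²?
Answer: 273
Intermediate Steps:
S = 9 (S = (-2 + 5)² = 3² = 9)
(-37 + 4) + 34*S = (-37 + 4) + 34*9 = -33 + 306 = 273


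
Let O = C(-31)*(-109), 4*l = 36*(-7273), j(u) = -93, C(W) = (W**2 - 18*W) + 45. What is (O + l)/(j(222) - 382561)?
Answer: 235933/382654 ≈ 0.61657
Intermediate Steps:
C(W) = 45 + W**2 - 18*W
l = -65457 (l = (36*(-7273))/4 = (1/4)*(-261828) = -65457)
O = -170476 (O = (45 + (-31)**2 - 18*(-31))*(-109) = (45 + 961 + 558)*(-109) = 1564*(-109) = -170476)
(O + l)/(j(222) - 382561) = (-170476 - 65457)/(-93 - 382561) = -235933/(-382654) = -235933*(-1/382654) = 235933/382654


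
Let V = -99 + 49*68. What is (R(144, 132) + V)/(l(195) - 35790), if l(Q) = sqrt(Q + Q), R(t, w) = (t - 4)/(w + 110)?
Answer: -466776759/5166392297 - 130421*sqrt(390)/51663922970 ≈ -0.090399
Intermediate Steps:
R(t, w) = (-4 + t)/(110 + w)
V = 3233 (V = -99 + 3332 = 3233)
l(Q) = sqrt(2)*sqrt(Q) (l(Q) = sqrt(2*Q) = sqrt(2)*sqrt(Q))
(R(144, 132) + V)/(l(195) - 35790) = ((-4 + 144)/(110 + 132) + 3233)/(sqrt(2)*sqrt(195) - 35790) = (140/242 + 3233)/(sqrt(390) - 35790) = ((1/242)*140 + 3233)/(-35790 + sqrt(390)) = (70/121 + 3233)/(-35790 + sqrt(390)) = 391263/(121*(-35790 + sqrt(390)))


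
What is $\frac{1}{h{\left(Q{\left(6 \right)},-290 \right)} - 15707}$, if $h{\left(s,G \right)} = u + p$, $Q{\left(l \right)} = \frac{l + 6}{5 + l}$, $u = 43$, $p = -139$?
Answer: $- \frac{1}{15803} \approx -6.3279 \cdot 10^{-5}$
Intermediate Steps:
$Q{\left(l \right)} = \frac{6 + l}{5 + l}$
$h{\left(s,G \right)} = -96$ ($h{\left(s,G \right)} = 43 - 139 = -96$)
$\frac{1}{h{\left(Q{\left(6 \right)},-290 \right)} - 15707} = \frac{1}{-96 - 15707} = \frac{1}{-15803} = - \frac{1}{15803}$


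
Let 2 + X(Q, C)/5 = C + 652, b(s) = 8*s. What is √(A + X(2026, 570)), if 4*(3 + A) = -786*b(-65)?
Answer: √108277 ≈ 329.05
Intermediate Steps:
X(Q, C) = 3250 + 5*C (X(Q, C) = -10 + 5*(C + 652) = -10 + 5*(652 + C) = -10 + (3260 + 5*C) = 3250 + 5*C)
A = 102177 (A = -3 + (-6288*(-65))/4 = -3 + (-786*(-520))/4 = -3 + (¼)*408720 = -3 + 102180 = 102177)
√(A + X(2026, 570)) = √(102177 + (3250 + 5*570)) = √(102177 + (3250 + 2850)) = √(102177 + 6100) = √108277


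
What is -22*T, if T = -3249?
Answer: 71478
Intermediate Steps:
-22*T = -22*(-3249) = 71478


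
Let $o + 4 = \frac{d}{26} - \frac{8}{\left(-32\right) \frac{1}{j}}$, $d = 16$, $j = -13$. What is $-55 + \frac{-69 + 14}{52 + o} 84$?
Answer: $- \frac{52855}{337} \approx -156.84$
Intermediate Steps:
$o = - \frac{345}{52}$ ($o = -4 + \left(\frac{16}{26} - \frac{8}{\left(-32\right) \frac{1}{-13}}\right) = -4 + \left(16 \cdot \frac{1}{26} - \frac{8}{\left(-32\right) \left(- \frac{1}{13}\right)}\right) = -4 + \left(\frac{8}{13} - \frac{8}{\frac{32}{13}}\right) = -4 + \left(\frac{8}{13} - \frac{13}{4}\right) = -4 - \frac{137}{52} = - \frac{345}{52} \approx -6.6346$)
$-55 + \frac{-69 + 14}{52 + o} 84 = -55 + \frac{-69 + 14}{52 - \frac{345}{52}} \cdot 84 = -55 + - \frac{55}{\frac{2359}{52}} \cdot 84 = -55 + \left(-55\right) \frac{52}{2359} \cdot 84 = -55 - \frac{34320}{337} = - \frac{52855}{337}$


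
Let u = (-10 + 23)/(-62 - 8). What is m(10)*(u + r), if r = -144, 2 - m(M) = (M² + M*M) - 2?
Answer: 141302/5 ≈ 28260.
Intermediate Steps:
m(M) = 4 - 2*M² (m(M) = 2 - ((M² + M*M) - 2) = 2 - ((M² + M²) - 2) = 2 - (2*M² - 2) = 2 - (-2 + 2*M²) = 2 + (2 - 2*M²) = 4 - 2*M²)
u = -13/70 (u = 13/(-70) = 13*(-1/70) = -13/70 ≈ -0.18571)
m(10)*(u + r) = (4 - 2*10²)*(-13/70 - 144) = (4 - 2*100)*(-10093/70) = (4 - 200)*(-10093/70) = -196*(-10093/70) = 141302/5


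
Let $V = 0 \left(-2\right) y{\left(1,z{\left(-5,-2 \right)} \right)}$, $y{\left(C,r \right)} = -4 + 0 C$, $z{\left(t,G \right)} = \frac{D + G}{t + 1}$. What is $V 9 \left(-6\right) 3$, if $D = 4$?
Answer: $0$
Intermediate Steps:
$z{\left(t,G \right)} = \frac{4 + G}{1 + t}$ ($z{\left(t,G \right)} = \frac{4 + G}{t + 1} = \frac{4 + G}{1 + t}$)
$y{\left(C,r \right)} = -4$ ($y{\left(C,r \right)} = -4 + 0 = -4$)
$V = 0$ ($V = 0 \left(-2\right) \left(-4\right) = 0 \left(-4\right) = 0$)
$V 9 \left(-6\right) 3 = 0 \cdot 9 \left(-6\right) 3 = 0 \left(\left(-54\right) 3\right) = 0 \left(-162\right) = 0$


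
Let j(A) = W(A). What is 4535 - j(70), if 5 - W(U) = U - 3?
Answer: 4597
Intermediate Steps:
W(U) = 8 - U (W(U) = 5 - (U - 3) = 5 - (-3 + U) = 5 + (3 - U) = 8 - U)
j(A) = 8 - A
4535 - j(70) = 4535 - (8 - 1*70) = 4535 - (8 - 70) = 4535 - 1*(-62) = 4535 + 62 = 4597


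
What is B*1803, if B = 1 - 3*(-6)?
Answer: 34257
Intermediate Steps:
B = 19 (B = 1 + 18 = 19)
B*1803 = 19*1803 = 34257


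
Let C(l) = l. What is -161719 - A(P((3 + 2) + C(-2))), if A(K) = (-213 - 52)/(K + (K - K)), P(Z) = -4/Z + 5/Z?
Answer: -160924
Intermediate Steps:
P(Z) = 1/Z
A(K) = -265/K (A(K) = -265/(K + 0) = -265/K)
-161719 - A(P((3 + 2) + C(-2))) = -161719 - (-265)/(1/((3 + 2) - 2)) = -161719 - (-265)/(1/(5 - 2)) = -161719 - (-265)/(1/3) = -161719 - (-265)/⅓ = -161719 - (-265)*3 = -161719 - 1*(-795) = -161719 + 795 = -160924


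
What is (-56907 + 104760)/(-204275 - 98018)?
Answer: -47853/302293 ≈ -0.15830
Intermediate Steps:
(-56907 + 104760)/(-204275 - 98018) = 47853/(-302293) = 47853*(-1/302293) = -47853/302293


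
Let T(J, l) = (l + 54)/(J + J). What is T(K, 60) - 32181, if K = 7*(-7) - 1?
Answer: -1609107/50 ≈ -32182.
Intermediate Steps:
K = -50 (K = -49 - 1 = -50)
T(J, l) = (54 + l)/(2*J) (T(J, l) = (54 + l)/((2*J)) = (54 + l)*(1/(2*J)) = (54 + l)/(2*J))
T(K, 60) - 32181 = (½)*(54 + 60)/(-50) - 32181 = (½)*(-1/50)*114 - 32181 = -57/50 - 32181 = -1609107/50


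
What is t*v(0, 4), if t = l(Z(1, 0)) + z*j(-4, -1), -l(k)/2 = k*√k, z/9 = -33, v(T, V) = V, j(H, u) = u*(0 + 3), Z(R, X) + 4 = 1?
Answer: 3564 + 24*I*√3 ≈ 3564.0 + 41.569*I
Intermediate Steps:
Z(R, X) = -3 (Z(R, X) = -4 + 1 = -3)
j(H, u) = 3*u (j(H, u) = u*3 = 3*u)
z = -297 (z = 9*(-33) = -297)
l(k) = -2*k^(3/2) (l(k) = -2*k*√k = -2*k^(3/2))
t = 891 + 6*I*√3 (t = -(-6)*I*√3 - 891*(-1) = -(-6)*I*√3 - 297*(-3) = 6*I*√3 + 891 = 891 + 6*I*√3 ≈ 891.0 + 10.392*I)
t*v(0, 4) = (891 + 6*I*√3)*4 = 3564 + 24*I*√3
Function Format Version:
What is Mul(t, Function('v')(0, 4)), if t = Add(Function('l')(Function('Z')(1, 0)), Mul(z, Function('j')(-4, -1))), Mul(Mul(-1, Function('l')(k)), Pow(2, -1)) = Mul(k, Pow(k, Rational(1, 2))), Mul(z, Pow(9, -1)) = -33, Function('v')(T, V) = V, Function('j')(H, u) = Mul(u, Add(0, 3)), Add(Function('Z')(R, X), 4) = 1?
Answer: Add(3564, Mul(24, I, Pow(3, Rational(1, 2)))) ≈ Add(3564.0, Mul(41.569, I))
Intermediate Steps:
Function('Z')(R, X) = -3 (Function('Z')(R, X) = Add(-4, 1) = -3)
Function('j')(H, u) = Mul(3, u) (Function('j')(H, u) = Mul(u, 3) = Mul(3, u))
z = -297 (z = Mul(9, -33) = -297)
Function('l')(k) = Mul(-2, Pow(k, Rational(3, 2))) (Function('l')(k) = Mul(-2, Mul(k, Pow(k, Rational(1, 2)))) = Mul(-2, Pow(k, Rational(3, 2))))
t = Add(891, Mul(6, I, Pow(3, Rational(1, 2)))) (t = Add(Mul(-2, Pow(-3, Rational(3, 2))), Mul(-297, Mul(3, -1))) = Add(Mul(-2, Mul(-3, I, Pow(3, Rational(1, 2)))), Mul(-297, -3)) = Add(Mul(6, I, Pow(3, Rational(1, 2))), 891) = Add(891, Mul(6, I, Pow(3, Rational(1, 2)))) ≈ Add(891.00, Mul(10.392, I)))
Mul(t, Function('v')(0, 4)) = Mul(Add(891, Mul(6, I, Pow(3, Rational(1, 2)))), 4) = Add(3564, Mul(24, I, Pow(3, Rational(1, 2))))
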